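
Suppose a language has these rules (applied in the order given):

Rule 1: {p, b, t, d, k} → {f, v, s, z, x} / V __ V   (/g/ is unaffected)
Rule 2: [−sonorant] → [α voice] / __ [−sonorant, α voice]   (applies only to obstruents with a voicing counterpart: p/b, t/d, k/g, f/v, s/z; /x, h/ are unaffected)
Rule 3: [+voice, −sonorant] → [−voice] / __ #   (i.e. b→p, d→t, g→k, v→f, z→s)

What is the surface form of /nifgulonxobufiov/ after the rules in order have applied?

nivgulonxovufiof

Rule 1 (intervocalic spirantization): /b/ is a stop between vowels /o/ and /u/, so it spirantizes to the fricative [v]. /nifgulonxobufiov/ → nifgulonxovufiov.
Rule 2 (regressive voicing assimilation): /f/ precedes the voiced obstruent /g/, so it voices to [v] by assimilation. /nifgulonxovufiov/ → nivgulonxovufiov.
Rule 3 (final devoicing): /v/ is a voiced obstruent in word-final position, so it devoices to [f]. /nivgulonxovufiov/ → nivgulonxovufiof.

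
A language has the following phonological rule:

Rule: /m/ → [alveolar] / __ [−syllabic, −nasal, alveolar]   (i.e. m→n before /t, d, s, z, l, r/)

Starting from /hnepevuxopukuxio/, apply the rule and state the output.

hnepevuxopukuxio

No segment of /hnepevuxopukuxio/ meets the structural description of the rule, so the form surfaces unchanged.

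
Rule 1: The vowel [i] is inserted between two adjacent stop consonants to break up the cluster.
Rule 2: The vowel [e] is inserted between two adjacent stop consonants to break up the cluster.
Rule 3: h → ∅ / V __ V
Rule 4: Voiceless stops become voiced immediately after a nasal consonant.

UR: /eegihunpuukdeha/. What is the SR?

eegiunbuukidea

Rule 1 (stop-cluster i-epenthesis): /k/ and /d/ form a stop–stop cluster, so [i] is inserted between them. /eegihunpuukdeha/ → eegihunpuukideha.
Rule 2 (stop-cluster e-epenthesis): no segment meets the environment; /eegihunpuukideha/ is unchanged.
Rule 3 (intervocalic h-deletion): /h/ occurs between vowels /i/ and /u/, so it deletes. /h/ occurs between vowels /e/ and /a/, so it deletes. /eegihunpuukideha/ → eegiunpuukidea.
Rule 4 (post-nasal voicing): /p/ is a voiceless stop immediately after the nasal /n/, so it voices to [b]. /eegiunpuukidea/ → eegiunbuukidea.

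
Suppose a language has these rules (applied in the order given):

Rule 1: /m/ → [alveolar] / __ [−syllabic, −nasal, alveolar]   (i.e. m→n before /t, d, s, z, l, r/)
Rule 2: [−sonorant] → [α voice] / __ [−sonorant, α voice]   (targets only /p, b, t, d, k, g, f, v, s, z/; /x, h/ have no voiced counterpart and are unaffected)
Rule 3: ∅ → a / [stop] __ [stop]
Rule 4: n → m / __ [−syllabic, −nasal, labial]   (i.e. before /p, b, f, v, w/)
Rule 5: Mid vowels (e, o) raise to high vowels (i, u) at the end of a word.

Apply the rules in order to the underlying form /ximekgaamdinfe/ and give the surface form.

ximegagaandimfi

Rule 1 (nasal place assimilation): /m/ precedes the alveolar consonant /d/, so it assimilates in place to [n]. /ximekgaamdinfe/ → ximekgaandinfe.
Rule 2 (regressive voicing assimilation): /k/ precedes the voiced obstruent /g/, so it voices to [g] by assimilation. /ximekgaandinfe/ → ximeggaandinfe.
Rule 3 (stop-cluster a-epenthesis): /g/ and /g/ form a stop–stop cluster, so [a] is inserted between them. /ximeggaandinfe/ → ximegagaandinfe.
Rule 4 (nasal place assimilation): /n/ precedes the labial consonant /f/, so it assimilates in place to [m]. /ximegagaandinfe/ → ximegagaandimfe.
Rule 5 (final vowel raising): /e/ is a mid vowel in word-final position, so it raises to [i]. /ximegagaandimfe/ → ximegagaandimfi.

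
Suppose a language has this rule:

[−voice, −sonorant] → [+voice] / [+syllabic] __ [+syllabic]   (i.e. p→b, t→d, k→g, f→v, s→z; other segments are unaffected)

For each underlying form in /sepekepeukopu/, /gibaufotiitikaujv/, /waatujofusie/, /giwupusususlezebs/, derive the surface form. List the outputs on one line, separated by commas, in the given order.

sebegebeugobu, gibauvodiidigaujv, waadujovuzie, giwubuzuzuslezebs

/sepekepeukopu/: /p/ is a voiceless obstruent between vowels /e/ and /e/, so it voices to [b]. /k/ is a voiceless obstruent between vowels /e/ and /e/, so it voices to [g]. /p/ is a voiceless obstruent between vowels /e/ and /e/, so it voices to [b]. /k/ is a voiceless obstruent between vowels /u/ and /o/, so it voices to [g]. /p/ is a voiceless obstruent between vowels /o/ and /u/, so it voices to [b]. → [sebegebeugobu].
/gibaufotiitikaujv/: /f/ is a voiceless obstruent between vowels /u/ and /o/, so it voices to [v]. /t/ is a voiceless obstruent between vowels /o/ and /i/, so it voices to [d]. /t/ is a voiceless obstruent between vowels /i/ and /i/, so it voices to [d]. /k/ is a voiceless obstruent between vowels /i/ and /a/, so it voices to [g]. → [gibauvodiidigaujv].
/waatujofusie/: /t/ is a voiceless obstruent between vowels /a/ and /u/, so it voices to [d]. /f/ is a voiceless obstruent between vowels /o/ and /u/, so it voices to [v]. /s/ is a voiceless obstruent between vowels /u/ and /i/, so it voices to [z]. → [waadujovuzie].
/giwupusususlezebs/: /p/ is a voiceless obstruent between vowels /u/ and /u/, so it voices to [b]. /s/ is a voiceless obstruent between vowels /u/ and /u/, so it voices to [z]. /s/ is a voiceless obstruent between vowels /u/ and /u/, so it voices to [z]. → [giwubuzuzuslezebs].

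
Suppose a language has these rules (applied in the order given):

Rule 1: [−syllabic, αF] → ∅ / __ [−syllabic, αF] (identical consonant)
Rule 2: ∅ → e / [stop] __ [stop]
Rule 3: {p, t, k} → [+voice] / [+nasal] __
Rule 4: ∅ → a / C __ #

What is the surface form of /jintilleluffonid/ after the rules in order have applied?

Rule 1 (degemination): /ll/ is a geminate; the first /l/ deletes. /ff/ is a geminate; the first /f/ deletes. /jintilleluffonid/ → jintilelufonid.
Rule 2 (stop-cluster e-epenthesis): no segment meets the environment; /jintilelufonid/ is unchanged.
Rule 3 (post-nasal voicing): /t/ is a voiceless stop immediately after the nasal /n/, so it voices to [d]. /jintilelufonid/ → jindilelufonid.
Rule 4 (final a-epenthesis): the form ends in the consonant /d/, so [a] is inserted word-finally. /jindilelufonid/ → jindilelufonida.

jindilelufonida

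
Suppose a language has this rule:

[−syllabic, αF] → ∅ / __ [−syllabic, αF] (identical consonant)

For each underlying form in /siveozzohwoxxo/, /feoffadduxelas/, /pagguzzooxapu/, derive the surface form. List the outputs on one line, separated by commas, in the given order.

/siveozzohwoxxo/: /zz/ is a geminate; the first /z/ deletes. /xx/ is a geminate; the first /x/ deletes. → [siveozohwoxo].
/feoffadduxelas/: /ff/ is a geminate; the first /f/ deletes. /dd/ is a geminate; the first /d/ deletes. → [feofaduxelas].
/pagguzzooxapu/: /gg/ is a geminate; the first /g/ deletes. /zz/ is a geminate; the first /z/ deletes. → [paguzooxapu].

siveozohwoxo, feofaduxelas, paguzooxapu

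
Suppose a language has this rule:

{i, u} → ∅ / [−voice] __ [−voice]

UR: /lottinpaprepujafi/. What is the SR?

No segment of /lottinpaprepujafi/ meets the structural description of the rule, so the form surfaces unchanged.

lottinpaprepujafi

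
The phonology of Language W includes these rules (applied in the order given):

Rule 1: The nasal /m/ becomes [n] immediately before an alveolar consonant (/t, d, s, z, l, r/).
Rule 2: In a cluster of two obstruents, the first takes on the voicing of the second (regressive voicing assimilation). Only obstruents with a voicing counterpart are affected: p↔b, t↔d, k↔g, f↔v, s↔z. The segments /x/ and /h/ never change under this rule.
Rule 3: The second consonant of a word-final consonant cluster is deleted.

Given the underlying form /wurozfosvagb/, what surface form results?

wurosfozvag

Rule 1 (nasal place assimilation): no segment meets the environment; /wurozfosvagb/ is unchanged.
Rule 2 (regressive voicing assimilation): /z/ precedes the voiceless obstruent /f/, so it devoices to [s] by assimilation. /s/ precedes the voiced obstruent /v/, so it voices to [z] by assimilation. /wurozfosvagb/ → wurosfozvagb.
Rule 3 (final cluster simplification): /b/ is the second consonant of a word-final cluster /gb/, so it deletes. /wurosfozvagb/ → wurosfozvag.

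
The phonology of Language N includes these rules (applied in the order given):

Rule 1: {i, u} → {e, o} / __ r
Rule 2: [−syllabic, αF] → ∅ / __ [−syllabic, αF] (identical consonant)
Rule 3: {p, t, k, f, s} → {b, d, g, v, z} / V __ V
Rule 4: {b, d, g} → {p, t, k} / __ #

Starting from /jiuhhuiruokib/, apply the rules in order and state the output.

jiuhueruogip

Rule 1 (pre-rhotic lowering): /i/ is a high vowel immediately before /r/, so it lowers to [e]. /jiuhhuiruokib/ → jiuhhueruokib.
Rule 2 (degemination): /hh/ is a geminate; the first /h/ deletes. /jiuhhueruokib/ → jiuhueruokib.
Rule 3 (intervocalic voicing): /k/ is a voiceless obstruent between vowels /o/ and /i/, so it voices to [g]. /jiuhueruokib/ → jiuhueruogib.
Rule 4 (final devoicing): /b/ is a voiced stop in word-final position, so it devoices to [p]. /jiuhueruogib/ → jiuhueruogip.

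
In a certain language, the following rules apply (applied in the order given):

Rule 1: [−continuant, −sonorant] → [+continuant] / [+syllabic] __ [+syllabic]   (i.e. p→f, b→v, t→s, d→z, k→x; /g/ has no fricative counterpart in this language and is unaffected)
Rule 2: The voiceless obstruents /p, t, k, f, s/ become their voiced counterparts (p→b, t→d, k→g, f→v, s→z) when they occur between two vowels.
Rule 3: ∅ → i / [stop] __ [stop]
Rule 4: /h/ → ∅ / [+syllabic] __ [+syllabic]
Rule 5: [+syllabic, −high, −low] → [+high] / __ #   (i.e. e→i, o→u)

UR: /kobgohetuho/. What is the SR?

kobigoezuu

Rule 1 (intervocalic spirantization): /t/ is a stop between vowels /e/ and /u/, so it spirantizes to the fricative [s]. /kobgohetuho/ → kobgohesuho.
Rule 2 (intervocalic voicing): /s/ is a voiceless obstruent between vowels /e/ and /u/, so it voices to [z]. /kobgohesuho/ → kobgohezuho.
Rule 3 (stop-cluster i-epenthesis): /b/ and /g/ form a stop–stop cluster, so [i] is inserted between them. /kobgohezuho/ → kobigohezuho.
Rule 4 (intervocalic h-deletion): /h/ occurs between vowels /o/ and /e/, so it deletes. /h/ occurs between vowels /u/ and /o/, so it deletes. /kobigohezuho/ → kobigoezuo.
Rule 5 (final vowel raising): /o/ is a mid vowel in word-final position, so it raises to [u]. /kobigoezuo/ → kobigoezuu.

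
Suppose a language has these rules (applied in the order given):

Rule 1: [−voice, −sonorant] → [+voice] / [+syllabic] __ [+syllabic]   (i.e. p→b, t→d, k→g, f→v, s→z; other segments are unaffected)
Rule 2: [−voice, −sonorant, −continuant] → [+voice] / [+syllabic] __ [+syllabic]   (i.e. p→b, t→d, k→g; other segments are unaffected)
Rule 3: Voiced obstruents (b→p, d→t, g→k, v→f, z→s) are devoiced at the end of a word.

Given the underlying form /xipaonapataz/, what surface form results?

Rule 1 (intervocalic voicing): /p/ is a voiceless obstruent between vowels /i/ and /a/, so it voices to [b]. /p/ is a voiceless obstruent between vowels /a/ and /a/, so it voices to [b]. /t/ is a voiceless obstruent between vowels /a/ and /a/, so it voices to [d]. /xipaonapataz/ → xibaonabadaz.
Rule 2 (intervocalic voicing): no segment meets the environment; /xibaonabadaz/ is unchanged.
Rule 3 (final devoicing): /z/ is a voiced obstruent in word-final position, so it devoices to [s]. /xibaonabadaz/ → xibaonabadas.

xibaonabadas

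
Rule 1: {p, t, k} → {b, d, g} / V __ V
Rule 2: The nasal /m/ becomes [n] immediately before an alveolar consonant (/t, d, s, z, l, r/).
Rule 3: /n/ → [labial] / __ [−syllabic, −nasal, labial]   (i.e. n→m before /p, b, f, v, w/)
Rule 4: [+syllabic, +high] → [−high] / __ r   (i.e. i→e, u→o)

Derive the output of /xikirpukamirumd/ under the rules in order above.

Rule 1 (intervocalic voicing): /k/ is a voiceless stop between vowels /i/ and /i/, so it voices to [g]. /k/ is a voiceless stop between vowels /u/ and /a/, so it voices to [g]. /xikirpukamirumd/ → xigirpugamirumd.
Rule 2 (nasal place assimilation): /m/ precedes the alveolar consonant /d/, so it assimilates in place to [n]. /xigirpugamirumd/ → xigirpugamirund.
Rule 3 (nasal place assimilation): no segment meets the environment; /xigirpugamirund/ is unchanged.
Rule 4 (pre-rhotic lowering): /i/ is a high vowel immediately before /r/, so it lowers to [e]. /i/ is a high vowel immediately before /r/, so it lowers to [e]. /xigirpugamirund/ → xigerpugamerund.

xigerpugamerund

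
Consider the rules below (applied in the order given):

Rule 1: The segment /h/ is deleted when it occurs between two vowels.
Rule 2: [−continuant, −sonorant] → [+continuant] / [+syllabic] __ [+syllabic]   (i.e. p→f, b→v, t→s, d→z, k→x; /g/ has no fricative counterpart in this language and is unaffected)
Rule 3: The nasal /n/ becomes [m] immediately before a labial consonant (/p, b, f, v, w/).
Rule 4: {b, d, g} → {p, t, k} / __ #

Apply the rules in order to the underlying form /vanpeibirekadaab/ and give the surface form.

Rule 1 (intervocalic h-deletion): no segment meets the environment; /vanpeibirekadaab/ is unchanged.
Rule 2 (intervocalic spirantization): /b/ is a stop between vowels /i/ and /i/, so it spirantizes to the fricative [v]. /k/ is a stop between vowels /e/ and /a/, so it spirantizes to the fricative [x]. /d/ is a stop between vowels /a/ and /a/, so it spirantizes to the fricative [z]. /vanpeibirekadaab/ → vanpeivirexazaab.
Rule 3 (nasal place assimilation): /n/ precedes the labial consonant /p/, so it assimilates in place to [m]. /vanpeivirexazaab/ → vampeivirexazaab.
Rule 4 (final devoicing): /b/ is a voiced stop in word-final position, so it devoices to [p]. /vampeivirexazaab/ → vampeivirexazaap.

vampeivirexazaap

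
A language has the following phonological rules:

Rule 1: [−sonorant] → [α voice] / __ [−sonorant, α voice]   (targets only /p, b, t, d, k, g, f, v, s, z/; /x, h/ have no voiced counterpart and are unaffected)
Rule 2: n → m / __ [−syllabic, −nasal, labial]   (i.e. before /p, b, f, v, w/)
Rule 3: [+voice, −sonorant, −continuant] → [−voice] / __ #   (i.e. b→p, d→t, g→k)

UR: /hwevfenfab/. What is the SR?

Rule 1 (regressive voicing assimilation): /v/ precedes the voiceless obstruent /f/, so it devoices to [f] by assimilation. /hwevfenfab/ → hweffenfab.
Rule 2 (nasal place assimilation): /n/ precedes the labial consonant /f/, so it assimilates in place to [m]. /hweffenfab/ → hweffemfab.
Rule 3 (final devoicing): /b/ is a voiced stop in word-final position, so it devoices to [p]. /hweffemfab/ → hweffemfap.

hweffemfap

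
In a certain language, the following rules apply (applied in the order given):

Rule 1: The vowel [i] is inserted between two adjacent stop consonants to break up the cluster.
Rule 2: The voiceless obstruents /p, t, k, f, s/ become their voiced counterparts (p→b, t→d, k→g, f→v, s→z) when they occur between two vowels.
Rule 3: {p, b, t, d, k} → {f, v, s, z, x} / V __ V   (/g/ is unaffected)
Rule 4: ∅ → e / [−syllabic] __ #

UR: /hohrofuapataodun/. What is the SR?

Rule 1 (stop-cluster i-epenthesis): no segment meets the environment; /hohrofuapataodun/ is unchanged.
Rule 2 (intervocalic voicing): /f/ is a voiceless obstruent between vowels /o/ and /u/, so it voices to [v]. /p/ is a voiceless obstruent between vowels /a/ and /a/, so it voices to [b]. /t/ is a voiceless obstruent between vowels /a/ and /a/, so it voices to [d]. /hohrofuapataodun/ → hohrovuabadaodun.
Rule 3 (intervocalic spirantization): /b/ is a stop between vowels /a/ and /a/, so it spirantizes to the fricative [v]. /d/ is a stop between vowels /a/ and /a/, so it spirantizes to the fricative [z]. /d/ is a stop between vowels /o/ and /u/, so it spirantizes to the fricative [z]. /hohrovuabadaodun/ → hohrovuavazaozun.
Rule 4 (final e-epenthesis): the form ends in the consonant /n/, so [e] is inserted word-finally. /hohrovuavazaozun/ → hohrovuavazaozune.

hohrovuavazaozune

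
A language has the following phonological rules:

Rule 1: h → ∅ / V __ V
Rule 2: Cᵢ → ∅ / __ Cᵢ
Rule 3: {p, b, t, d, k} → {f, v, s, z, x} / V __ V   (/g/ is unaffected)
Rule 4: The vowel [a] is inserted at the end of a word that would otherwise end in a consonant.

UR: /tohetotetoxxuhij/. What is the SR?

Rule 1 (intervocalic h-deletion): /h/ occurs between vowels /o/ and /e/, so it deletes. /h/ occurs between vowels /u/ and /i/, so it deletes. /tohetotetoxxuhij/ → toetotetoxxuij.
Rule 2 (degemination): /xx/ is a geminate; the first /x/ deletes. /toetotetoxxuij/ → toetotetoxuij.
Rule 3 (intervocalic spirantization): /t/ is a stop between vowels /e/ and /o/, so it spirantizes to the fricative [s]. /t/ is a stop between vowels /o/ and /e/, so it spirantizes to the fricative [s]. /t/ is a stop between vowels /e/ and /o/, so it spirantizes to the fricative [s]. /toetotetoxuij/ → toesosesoxuij.
Rule 4 (final a-epenthesis): the form ends in the consonant /j/, so [a] is inserted word-finally. /toesosesoxuij/ → toesosesoxuija.

toesosesoxuija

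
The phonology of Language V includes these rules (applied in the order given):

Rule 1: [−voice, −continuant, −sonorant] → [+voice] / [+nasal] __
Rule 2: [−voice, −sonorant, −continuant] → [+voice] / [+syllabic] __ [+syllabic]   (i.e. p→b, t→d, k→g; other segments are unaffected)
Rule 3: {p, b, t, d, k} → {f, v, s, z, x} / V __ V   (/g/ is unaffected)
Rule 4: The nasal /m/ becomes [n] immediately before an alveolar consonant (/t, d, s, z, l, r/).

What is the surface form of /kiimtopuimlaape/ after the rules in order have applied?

kiindovuinlaave

Rule 1 (post-nasal voicing): /t/ is a voiceless stop immediately after the nasal /m/, so it voices to [d]. /kiimtopuimlaape/ → kiimdopuimlaape.
Rule 2 (intervocalic voicing): /p/ is a voiceless stop between vowels /o/ and /u/, so it voices to [b]. /p/ is a voiceless stop between vowels /a/ and /e/, so it voices to [b]. /kiimdopuimlaape/ → kiimdobuimlaabe.
Rule 3 (intervocalic spirantization): /b/ is a stop between vowels /o/ and /u/, so it spirantizes to the fricative [v]. /b/ is a stop between vowels /a/ and /e/, so it spirantizes to the fricative [v]. /kiimdobuimlaabe/ → kiimdovuimlaave.
Rule 4 (nasal place assimilation): /m/ precedes the alveolar consonant /d/, so it assimilates in place to [n]. /m/ precedes the alveolar consonant /l/, so it assimilates in place to [n]. /kiimdovuimlaave/ → kiindovuinlaave.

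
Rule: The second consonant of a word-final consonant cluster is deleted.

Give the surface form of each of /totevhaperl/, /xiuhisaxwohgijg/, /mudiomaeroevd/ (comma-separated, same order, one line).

/totevhaperl/: /l/ is the second consonant of a word-final cluster /rl/, so it deletes. → [totevhaper].
/xiuhisaxwohgijg/: /g/ is the second consonant of a word-final cluster /jg/, so it deletes. → [xiuhisaxwohgij].
/mudiomaeroevd/: /d/ is the second consonant of a word-final cluster /vd/, so it deletes. → [mudiomaeroev].

totevhaper, xiuhisaxwohgij, mudiomaeroev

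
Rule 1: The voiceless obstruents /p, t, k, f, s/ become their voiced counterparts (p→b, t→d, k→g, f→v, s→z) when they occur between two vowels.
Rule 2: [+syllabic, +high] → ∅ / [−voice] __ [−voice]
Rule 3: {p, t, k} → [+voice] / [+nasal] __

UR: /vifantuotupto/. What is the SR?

Rule 1 (intervocalic voicing): /f/ is a voiceless obstruent between vowels /i/ and /a/, so it voices to [v]. /t/ is a voiceless obstruent between vowels /o/ and /u/, so it voices to [d]. /vifantuotupto/ → vivantuodupto.
Rule 2 (high vowel syncope): no segment meets the environment; /vivantuodupto/ is unchanged.
Rule 3 (post-nasal voicing): /t/ is a voiceless stop immediately after the nasal /n/, so it voices to [d]. /vivantuodupto/ → vivanduodupto.

vivanduodupto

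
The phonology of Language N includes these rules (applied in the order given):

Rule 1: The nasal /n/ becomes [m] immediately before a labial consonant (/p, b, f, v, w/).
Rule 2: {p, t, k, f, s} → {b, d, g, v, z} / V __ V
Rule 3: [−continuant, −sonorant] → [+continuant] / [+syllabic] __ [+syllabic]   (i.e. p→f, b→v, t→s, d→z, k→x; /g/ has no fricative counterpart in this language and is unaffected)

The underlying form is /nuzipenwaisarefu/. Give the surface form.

Rule 1 (nasal place assimilation): /n/ precedes the labial consonant /w/, so it assimilates in place to [m]. /nuzipenwaisarefu/ → nuzipemwaisarefu.
Rule 2 (intervocalic voicing): /p/ is a voiceless obstruent between vowels /i/ and /e/, so it voices to [b]. /s/ is a voiceless obstruent between vowels /i/ and /a/, so it voices to [z]. /f/ is a voiceless obstruent between vowels /e/ and /u/, so it voices to [v]. /nuzipemwaisarefu/ → nuzibemwaizarevu.
Rule 3 (intervocalic spirantization): /b/ is a stop between vowels /i/ and /e/, so it spirantizes to the fricative [v]. /nuzibemwaizarevu/ → nuzivemwaizarevu.

nuzivemwaizarevu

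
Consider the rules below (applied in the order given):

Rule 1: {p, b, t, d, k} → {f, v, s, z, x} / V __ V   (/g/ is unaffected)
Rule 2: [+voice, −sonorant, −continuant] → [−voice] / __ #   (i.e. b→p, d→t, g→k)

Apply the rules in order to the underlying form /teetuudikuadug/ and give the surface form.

Rule 1 (intervocalic spirantization): /t/ is a stop between vowels /e/ and /u/, so it spirantizes to the fricative [s]. /d/ is a stop between vowels /u/ and /i/, so it spirantizes to the fricative [z]. /k/ is a stop between vowels /i/ and /u/, so it spirantizes to the fricative [x]. /d/ is a stop between vowels /a/ and /u/, so it spirantizes to the fricative [z]. /teetuudikuadug/ → teesuuzixuazug.
Rule 2 (final devoicing): /g/ is a voiced stop in word-final position, so it devoices to [k]. /teesuuzixuazug/ → teesuuzixuazuk.

teesuuzixuazuk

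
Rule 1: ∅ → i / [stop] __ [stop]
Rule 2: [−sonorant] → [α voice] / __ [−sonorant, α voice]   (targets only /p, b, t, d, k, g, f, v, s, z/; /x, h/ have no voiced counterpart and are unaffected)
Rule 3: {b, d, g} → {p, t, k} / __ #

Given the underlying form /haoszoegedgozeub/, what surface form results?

haozzoegedigozeup

Rule 1 (stop-cluster i-epenthesis): /d/ and /g/ form a stop–stop cluster, so [i] is inserted between them. /haoszoegedgozeub/ → haoszoegedigozeub.
Rule 2 (regressive voicing assimilation): /s/ precedes the voiced obstruent /z/, so it voices to [z] by assimilation. /haoszoegedigozeub/ → haozzoegedigozeub.
Rule 3 (final devoicing): /b/ is a voiced stop in word-final position, so it devoices to [p]. /haozzoegedigozeub/ → haozzoegedigozeup.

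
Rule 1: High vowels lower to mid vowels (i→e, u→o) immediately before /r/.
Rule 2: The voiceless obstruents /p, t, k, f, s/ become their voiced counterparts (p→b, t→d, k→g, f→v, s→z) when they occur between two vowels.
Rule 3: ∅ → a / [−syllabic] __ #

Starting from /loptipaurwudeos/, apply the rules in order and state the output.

loptibaorwudeosa

Rule 1 (pre-rhotic lowering): /u/ is a high vowel immediately before /r/, so it lowers to [o]. /loptipaurwudeos/ → loptipaorwudeos.
Rule 2 (intervocalic voicing): /p/ is a voiceless obstruent between vowels /i/ and /a/, so it voices to [b]. /loptipaorwudeos/ → loptibaorwudeos.
Rule 3 (final a-epenthesis): the form ends in the consonant /s/, so [a] is inserted word-finally. /loptibaorwudeos/ → loptibaorwudeosa.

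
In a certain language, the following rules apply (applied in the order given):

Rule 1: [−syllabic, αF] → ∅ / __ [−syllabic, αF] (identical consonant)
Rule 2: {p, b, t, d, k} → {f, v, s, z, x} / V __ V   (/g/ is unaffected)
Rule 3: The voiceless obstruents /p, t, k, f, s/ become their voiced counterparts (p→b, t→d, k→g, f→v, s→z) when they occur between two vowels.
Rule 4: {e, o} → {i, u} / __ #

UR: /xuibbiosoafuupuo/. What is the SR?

Rule 1 (degemination): /bb/ is a geminate; the first /b/ deletes. /xuibbiosoafuupuo/ → xuibiosoafuupuo.
Rule 2 (intervocalic spirantization): /b/ is a stop between vowels /i/ and /i/, so it spirantizes to the fricative [v]. /p/ is a stop between vowels /u/ and /u/, so it spirantizes to the fricative [f]. /xuibiosoafuupuo/ → xuiviosoafuufuo.
Rule 3 (intervocalic voicing): /s/ is a voiceless obstruent between vowels /o/ and /o/, so it voices to [z]. /f/ is a voiceless obstruent between vowels /a/ and /u/, so it voices to [v]. /f/ is a voiceless obstruent between vowels /u/ and /u/, so it voices to [v]. /xuiviosoafuufuo/ → xuiviozoavuuvuo.
Rule 4 (final vowel raising): /o/ is a mid vowel in word-final position, so it raises to [u]. /xuiviozoavuuvuo/ → xuiviozoavuuvuu.

xuiviozoavuuvuu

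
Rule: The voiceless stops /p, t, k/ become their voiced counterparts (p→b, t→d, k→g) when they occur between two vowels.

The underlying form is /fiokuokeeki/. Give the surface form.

fioguogeegi

/k/ is a voiceless stop between vowels /o/ and /u/, so it voices to [g].
/k/ is a voiceless stop between vowels /o/ and /e/, so it voices to [g].
/k/ is a voiceless stop between vowels /e/ and /i/, so it voices to [g].
Surface form: [fioguogeegi].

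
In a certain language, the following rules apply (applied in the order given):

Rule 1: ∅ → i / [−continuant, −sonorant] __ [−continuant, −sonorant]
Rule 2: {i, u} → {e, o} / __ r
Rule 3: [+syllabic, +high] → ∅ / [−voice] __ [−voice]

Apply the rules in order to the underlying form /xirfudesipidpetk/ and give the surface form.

xerfudespidipetk

Rule 1 (stop-cluster i-epenthesis): /d/ and /p/ form a stop–stop cluster, so [i] is inserted between them. /t/ and /k/ form a stop–stop cluster, so [i] is inserted between them. /xirfudesipidpetk/ → xirfudesipidipetik.
Rule 2 (pre-rhotic lowering): /i/ is a high vowel immediately before /r/, so it lowers to [e]. /xirfudesipidipetik/ → xerfudesipidipetik.
Rule 3 (high vowel syncope): /i/ is a high vowel flanked by voiceless consonants /s/ and /p/, so it deletes. /i/ is a high vowel flanked by voiceless consonants /t/ and /k/, so it deletes. /xerfudesipidipetik/ → xerfudespidipetk.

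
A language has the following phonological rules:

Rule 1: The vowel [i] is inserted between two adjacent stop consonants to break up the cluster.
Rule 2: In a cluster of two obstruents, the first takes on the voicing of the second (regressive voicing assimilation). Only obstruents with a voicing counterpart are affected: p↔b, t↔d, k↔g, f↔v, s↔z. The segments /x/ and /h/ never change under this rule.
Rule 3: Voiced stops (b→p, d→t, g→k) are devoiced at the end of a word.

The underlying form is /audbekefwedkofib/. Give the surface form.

Rule 1 (stop-cluster i-epenthesis): /d/ and /b/ form a stop–stop cluster, so [i] is inserted between them. /d/ and /k/ form a stop–stop cluster, so [i] is inserted between them. /audbekefwedkofib/ → audibekefwedikofib.
Rule 2 (regressive voicing assimilation): no segment meets the environment; /audibekefwedikofib/ is unchanged.
Rule 3 (final devoicing): /b/ is a voiced stop in word-final position, so it devoices to [p]. /audibekefwedikofib/ → audibekefwedikofip.

audibekefwedikofip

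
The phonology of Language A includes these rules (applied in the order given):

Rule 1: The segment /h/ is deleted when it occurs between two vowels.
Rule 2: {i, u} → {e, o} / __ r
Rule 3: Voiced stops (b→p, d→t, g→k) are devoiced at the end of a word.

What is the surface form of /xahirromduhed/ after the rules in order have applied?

Rule 1 (intervocalic h-deletion): /h/ occurs between vowels /a/ and /i/, so it deletes. /h/ occurs between vowels /u/ and /e/, so it deletes. /xahirromduhed/ → xairromdued.
Rule 2 (pre-rhotic lowering): /i/ is a high vowel immediately before /r/, so it lowers to [e]. /xairromdued/ → xaerromdued.
Rule 3 (final devoicing): /d/ is a voiced stop in word-final position, so it devoices to [t]. /xaerromdued/ → xaerromduet.

xaerromduet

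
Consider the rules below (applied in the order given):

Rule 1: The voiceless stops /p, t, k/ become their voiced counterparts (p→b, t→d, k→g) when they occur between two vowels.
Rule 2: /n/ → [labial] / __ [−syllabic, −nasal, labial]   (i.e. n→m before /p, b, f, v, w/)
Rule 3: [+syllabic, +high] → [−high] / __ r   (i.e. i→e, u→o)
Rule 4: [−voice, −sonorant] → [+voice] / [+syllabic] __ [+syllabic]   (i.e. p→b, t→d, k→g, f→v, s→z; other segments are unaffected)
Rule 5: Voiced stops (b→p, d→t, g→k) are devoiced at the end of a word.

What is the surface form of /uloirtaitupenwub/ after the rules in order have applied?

Rule 1 (intervocalic voicing): /t/ is a voiceless stop between vowels /i/ and /u/, so it voices to [d]. /p/ is a voiceless stop between vowels /u/ and /e/, so it voices to [b]. /uloirtaitupenwub/ → uloirtaidubenwub.
Rule 2 (nasal place assimilation): /n/ precedes the labial consonant /w/, so it assimilates in place to [m]. /uloirtaidubenwub/ → uloirtaidubemwub.
Rule 3 (pre-rhotic lowering): /i/ is a high vowel immediately before /r/, so it lowers to [e]. /uloirtaidubemwub/ → uloertaidubemwub.
Rule 4 (intervocalic voicing): no segment meets the environment; /uloertaidubemwub/ is unchanged.
Rule 5 (final devoicing): /b/ is a voiced stop in word-final position, so it devoices to [p]. /uloertaidubemwub/ → uloertaidubemwup.

uloertaidubemwup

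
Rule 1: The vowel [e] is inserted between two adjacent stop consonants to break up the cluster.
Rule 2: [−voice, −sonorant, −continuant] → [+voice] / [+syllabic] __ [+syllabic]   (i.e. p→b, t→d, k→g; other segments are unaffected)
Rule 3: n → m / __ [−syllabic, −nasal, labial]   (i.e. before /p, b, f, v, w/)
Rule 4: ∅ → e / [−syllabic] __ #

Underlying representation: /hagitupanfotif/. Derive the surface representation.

Rule 1 (stop-cluster e-epenthesis): no segment meets the environment; /hagitupanfotif/ is unchanged.
Rule 2 (intervocalic voicing): /t/ is a voiceless stop between vowels /i/ and /u/, so it voices to [d]. /p/ is a voiceless stop between vowels /u/ and /a/, so it voices to [b]. /t/ is a voiceless stop between vowels /o/ and /i/, so it voices to [d]. /hagitupanfotif/ → hagidubanfodif.
Rule 3 (nasal place assimilation): /n/ precedes the labial consonant /f/, so it assimilates in place to [m]. /hagidubanfodif/ → hagidubamfodif.
Rule 4 (final e-epenthesis): the form ends in the consonant /f/, so [e] is inserted word-finally. /hagidubamfodif/ → hagidubamfodife.

hagidubamfodife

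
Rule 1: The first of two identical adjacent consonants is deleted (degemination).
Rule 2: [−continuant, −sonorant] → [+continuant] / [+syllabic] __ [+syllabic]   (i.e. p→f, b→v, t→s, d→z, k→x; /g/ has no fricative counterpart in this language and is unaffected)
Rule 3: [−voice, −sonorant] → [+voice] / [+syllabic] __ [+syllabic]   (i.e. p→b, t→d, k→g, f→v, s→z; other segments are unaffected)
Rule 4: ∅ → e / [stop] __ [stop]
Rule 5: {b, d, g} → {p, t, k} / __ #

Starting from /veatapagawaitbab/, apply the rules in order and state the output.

veazavagawaitebap

Rule 1 (degemination): no segment meets the environment; /veatapagawaitbab/ is unchanged.
Rule 2 (intervocalic spirantization): /t/ is a stop between vowels /a/ and /a/, so it spirantizes to the fricative [s]. /p/ is a stop between vowels /a/ and /a/, so it spirantizes to the fricative [f]. /veatapagawaitbab/ → veasafagawaitbab.
Rule 3 (intervocalic voicing): /s/ is a voiceless obstruent between vowels /a/ and /a/, so it voices to [z]. /f/ is a voiceless obstruent between vowels /a/ and /a/, so it voices to [v]. /veasafagawaitbab/ → veazavagawaitbab.
Rule 4 (stop-cluster e-epenthesis): /t/ and /b/ form a stop–stop cluster, so [e] is inserted between them. /veazavagawaitbab/ → veazavagawaitebab.
Rule 5 (final devoicing): /b/ is a voiced stop in word-final position, so it devoices to [p]. /veazavagawaitebab/ → veazavagawaitebap.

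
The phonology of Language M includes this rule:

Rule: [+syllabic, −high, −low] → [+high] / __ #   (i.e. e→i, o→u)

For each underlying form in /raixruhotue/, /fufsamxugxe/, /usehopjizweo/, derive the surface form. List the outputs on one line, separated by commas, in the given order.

/raixruhotue/: /e/ is a mid vowel in word-final position, so it raises to [i]. → [raixruhotui].
/fufsamxugxe/: /e/ is a mid vowel in word-final position, so it raises to [i]. → [fufsamxugxi].
/usehopjizweo/: /o/ is a mid vowel in word-final position, so it raises to [u]. → [usehopjizweu].

raixruhotui, fufsamxugxi, usehopjizweu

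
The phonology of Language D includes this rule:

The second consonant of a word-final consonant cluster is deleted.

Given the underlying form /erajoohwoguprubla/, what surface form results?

erajoohwoguprubla

No segment of /erajoohwoguprubla/ meets the structural description of the rule, so the form surfaces unchanged.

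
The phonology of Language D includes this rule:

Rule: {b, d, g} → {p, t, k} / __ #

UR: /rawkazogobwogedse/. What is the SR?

No segment of /rawkazogobwogedse/ meets the structural description of the rule, so the form surfaces unchanged.

rawkazogobwogedse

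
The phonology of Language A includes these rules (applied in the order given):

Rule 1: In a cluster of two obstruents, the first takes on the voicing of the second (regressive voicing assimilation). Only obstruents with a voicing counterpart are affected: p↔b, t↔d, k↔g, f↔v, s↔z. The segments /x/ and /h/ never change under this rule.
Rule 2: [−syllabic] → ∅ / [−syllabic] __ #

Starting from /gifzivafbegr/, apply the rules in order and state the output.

givzivavbeg

Rule 1 (regressive voicing assimilation): /f/ precedes the voiced obstruent /z/, so it voices to [v] by assimilation. /f/ precedes the voiced obstruent /b/, so it voices to [v] by assimilation. /gifzivafbegr/ → givzivavbegr.
Rule 2 (final cluster simplification): /r/ is the second consonant of a word-final cluster /gr/, so it deletes. /givzivavbegr/ → givzivavbeg.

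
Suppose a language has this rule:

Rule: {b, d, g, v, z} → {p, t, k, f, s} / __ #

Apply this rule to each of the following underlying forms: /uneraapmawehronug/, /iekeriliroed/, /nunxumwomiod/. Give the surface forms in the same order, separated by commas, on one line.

/uneraapmawehronug/: /g/ is a voiced obstruent in word-final position, so it devoices to [k]. → [uneraapmawehronuk].
/iekeriliroed/: /d/ is a voiced obstruent in word-final position, so it devoices to [t]. → [iekeriliroet].
/nunxumwomiod/: /d/ is a voiced obstruent in word-final position, so it devoices to [t]. → [nunxumwomiot].

uneraapmawehronuk, iekeriliroet, nunxumwomiot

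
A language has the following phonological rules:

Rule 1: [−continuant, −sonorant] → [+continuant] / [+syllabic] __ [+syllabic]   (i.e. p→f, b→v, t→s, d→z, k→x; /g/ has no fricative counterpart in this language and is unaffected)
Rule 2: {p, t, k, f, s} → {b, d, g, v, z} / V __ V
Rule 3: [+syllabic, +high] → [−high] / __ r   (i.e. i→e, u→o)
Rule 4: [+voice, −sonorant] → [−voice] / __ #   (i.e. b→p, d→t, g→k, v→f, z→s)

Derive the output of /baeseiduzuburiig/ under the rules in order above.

Rule 1 (intervocalic spirantization): /d/ is a stop between vowels /i/ and /u/, so it spirantizes to the fricative [z]. /b/ is a stop between vowels /u/ and /u/, so it spirantizes to the fricative [v]. /baeseiduzuburiig/ → baeseizuzuvuriig.
Rule 2 (intervocalic voicing): /s/ is a voiceless obstruent between vowels /e/ and /e/, so it voices to [z]. /baeseizuzuvuriig/ → baezeizuzuvuriig.
Rule 3 (pre-rhotic lowering): /u/ is a high vowel immediately before /r/, so it lowers to [o]. /baezeizuzuvuriig/ → baezeizuzuvoriig.
Rule 4 (final devoicing): /g/ is a voiced obstruent in word-final position, so it devoices to [k]. /baezeizuzuvoriig/ → baezeizuzuvoriik.

baezeizuzuvoriik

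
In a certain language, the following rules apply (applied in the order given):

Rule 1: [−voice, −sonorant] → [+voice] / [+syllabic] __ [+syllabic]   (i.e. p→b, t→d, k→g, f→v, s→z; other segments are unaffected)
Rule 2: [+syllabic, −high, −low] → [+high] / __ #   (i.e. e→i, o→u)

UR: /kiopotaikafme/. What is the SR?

kiobodaigafmi

Rule 1 (intervocalic voicing): /p/ is a voiceless obstruent between vowels /o/ and /o/, so it voices to [b]. /t/ is a voiceless obstruent between vowels /o/ and /a/, so it voices to [d]. /k/ is a voiceless obstruent between vowels /i/ and /a/, so it voices to [g]. /kiopotaikafme/ → kiobodaigafme.
Rule 2 (final vowel raising): /e/ is a mid vowel in word-final position, so it raises to [i]. /kiobodaigafme/ → kiobodaigafmi.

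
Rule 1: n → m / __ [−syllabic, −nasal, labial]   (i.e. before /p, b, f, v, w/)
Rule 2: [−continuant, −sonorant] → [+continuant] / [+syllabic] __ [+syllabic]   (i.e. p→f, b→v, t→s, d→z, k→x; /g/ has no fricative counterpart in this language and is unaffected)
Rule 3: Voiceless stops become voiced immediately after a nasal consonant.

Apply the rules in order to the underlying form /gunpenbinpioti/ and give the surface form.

Rule 1 (nasal place assimilation): /n/ precedes the labial consonant /p/, so it assimilates in place to [m]. /n/ precedes the labial consonant /b/, so it assimilates in place to [m]. /n/ precedes the labial consonant /p/, so it assimilates in place to [m]. /gunpenbinpioti/ → gumpembimpioti.
Rule 2 (intervocalic spirantization): /t/ is a stop between vowels /o/ and /i/, so it spirantizes to the fricative [s]. /gumpembimpioti/ → gumpembimpiosi.
Rule 3 (post-nasal voicing): /p/ is a voiceless stop immediately after the nasal /m/, so it voices to [b]. /p/ is a voiceless stop immediately after the nasal /m/, so it voices to [b]. /gumpembimpiosi/ → gumbembimbiosi.

gumbembimbiosi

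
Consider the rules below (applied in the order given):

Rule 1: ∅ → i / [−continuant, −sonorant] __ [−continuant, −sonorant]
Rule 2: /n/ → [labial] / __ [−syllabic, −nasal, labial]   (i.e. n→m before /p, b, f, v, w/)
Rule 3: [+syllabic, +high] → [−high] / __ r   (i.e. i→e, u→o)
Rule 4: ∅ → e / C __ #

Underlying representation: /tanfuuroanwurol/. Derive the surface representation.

tamfuoroamworole

Rule 1 (stop-cluster i-epenthesis): no segment meets the environment; /tanfuuroanwurol/ is unchanged.
Rule 2 (nasal place assimilation): /n/ precedes the labial consonant /f/, so it assimilates in place to [m]. /n/ precedes the labial consonant /w/, so it assimilates in place to [m]. /tanfuuroanwurol/ → tamfuuroamwurol.
Rule 3 (pre-rhotic lowering): /u/ is a high vowel immediately before /r/, so it lowers to [o]. /u/ is a high vowel immediately before /r/, so it lowers to [o]. /tamfuuroamwurol/ → tamfuoroamworol.
Rule 4 (final e-epenthesis): the form ends in the consonant /l/, so [e] is inserted word-finally. /tamfuoroamworol/ → tamfuoroamworole.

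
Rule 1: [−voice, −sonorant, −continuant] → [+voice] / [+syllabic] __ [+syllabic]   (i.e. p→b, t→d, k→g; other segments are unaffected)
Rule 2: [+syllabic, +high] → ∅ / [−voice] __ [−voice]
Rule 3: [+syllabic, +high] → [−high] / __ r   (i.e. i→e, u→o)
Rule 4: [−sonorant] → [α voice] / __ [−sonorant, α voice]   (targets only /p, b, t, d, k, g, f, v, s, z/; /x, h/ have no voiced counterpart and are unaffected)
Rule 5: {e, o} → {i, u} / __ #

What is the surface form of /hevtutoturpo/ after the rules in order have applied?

Rule 1 (intervocalic voicing): /t/ is a voiceless stop between vowels /u/ and /o/, so it voices to [d]. /t/ is a voiceless stop between vowels /o/ and /u/, so it voices to [d]. /hevtutoturpo/ → hevtudodurpo.
Rule 2 (high vowel syncope): no segment meets the environment; /hevtudodurpo/ is unchanged.
Rule 3 (pre-rhotic lowering): /u/ is a high vowel immediately before /r/, so it lowers to [o]. /hevtudodurpo/ → hevtudodorpo.
Rule 4 (regressive voicing assimilation): /v/ precedes the voiceless obstruent /t/, so it devoices to [f] by assimilation. /hevtudodorpo/ → heftudodorpo.
Rule 5 (final vowel raising): /o/ is a mid vowel in word-final position, so it raises to [u]. /heftudodorpo/ → heftudodorpu.

heftudodorpu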